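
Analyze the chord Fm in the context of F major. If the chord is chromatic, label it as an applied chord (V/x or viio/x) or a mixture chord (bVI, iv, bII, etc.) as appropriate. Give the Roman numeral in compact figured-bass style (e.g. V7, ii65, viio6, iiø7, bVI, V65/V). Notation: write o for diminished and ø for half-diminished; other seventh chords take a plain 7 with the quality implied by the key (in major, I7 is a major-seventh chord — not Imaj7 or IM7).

Stacked in thirds the chord is F-Ab-C: a minor triad on F.
F is the first degree of F major. This is the minor tonic, borrowed from the parallel minor.

i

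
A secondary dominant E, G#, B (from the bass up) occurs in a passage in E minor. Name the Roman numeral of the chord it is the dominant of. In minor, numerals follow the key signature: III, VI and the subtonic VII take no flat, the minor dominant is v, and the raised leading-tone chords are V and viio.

iv

The chord is a major triad on E.
A dominant resolves down a perfect fifth: E → A. In E minor, A is scale degree 4, i.e. iv.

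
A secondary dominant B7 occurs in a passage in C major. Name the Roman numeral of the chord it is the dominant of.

The chord is a dominant seventh chord on B.
A dominant resolves down a perfect fifth: B → E. In C major, E is scale degree 3, i.e. iii.

iii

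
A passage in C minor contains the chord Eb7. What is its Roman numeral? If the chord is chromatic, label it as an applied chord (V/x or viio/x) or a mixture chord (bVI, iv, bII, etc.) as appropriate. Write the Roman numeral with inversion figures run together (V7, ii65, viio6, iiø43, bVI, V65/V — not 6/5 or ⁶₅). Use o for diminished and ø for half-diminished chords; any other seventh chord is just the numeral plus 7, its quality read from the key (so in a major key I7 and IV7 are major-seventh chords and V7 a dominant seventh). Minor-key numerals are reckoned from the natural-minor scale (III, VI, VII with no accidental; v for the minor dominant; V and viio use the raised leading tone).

V7/VI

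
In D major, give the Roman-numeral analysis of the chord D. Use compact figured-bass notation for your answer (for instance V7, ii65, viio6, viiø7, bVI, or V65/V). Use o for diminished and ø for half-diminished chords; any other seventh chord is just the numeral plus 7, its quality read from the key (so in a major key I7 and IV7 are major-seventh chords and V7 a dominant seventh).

I

Stacked in thirds the chord is D-F#-A: a major triad on D.
In D major, D is the tonic; the diatonic major triad there is I.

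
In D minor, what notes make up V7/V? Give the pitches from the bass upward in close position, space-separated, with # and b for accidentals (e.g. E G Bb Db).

V7/V is a secondary dominant — the dominant seventh of V. V in D minor is A, so the applied chord's root is E, a perfect fifth above.
Building a dominant seventh chord on E gives E-G#-B-D.

E G# B D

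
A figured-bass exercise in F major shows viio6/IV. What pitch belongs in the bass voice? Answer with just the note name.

C

The applied chord viio6/IV is rooted on A: A-C-Eb.
The figure 6 means first inversion — the third is in the bass.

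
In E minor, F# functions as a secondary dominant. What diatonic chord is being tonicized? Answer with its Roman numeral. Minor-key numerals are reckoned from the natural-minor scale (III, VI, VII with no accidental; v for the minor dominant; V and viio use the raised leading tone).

The chord is a major triad on F#.
A dominant resolves down a perfect fifth: F# → B. In E minor, B is scale degree 5, i.e. V.

V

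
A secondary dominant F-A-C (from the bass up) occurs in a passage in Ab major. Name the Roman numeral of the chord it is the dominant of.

The chord is a major triad on F.
A dominant resolves down a perfect fifth: F → Bb. In Ab major, Bb is scale degree 2, i.e. ii.

ii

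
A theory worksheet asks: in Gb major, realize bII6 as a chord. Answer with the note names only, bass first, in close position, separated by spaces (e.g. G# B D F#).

bII6 is the Neapolitan sixth — a major triad on the lowered second degree, here in its customary first inversion. In Gb major that root is Abb.
So the chord is Abb-Cb-Ebb.
With the 6 figure the chord is in first inversion; from the bass Cb upward in close position it reads Cb-Ebb-Abb.

Cb Ebb Abb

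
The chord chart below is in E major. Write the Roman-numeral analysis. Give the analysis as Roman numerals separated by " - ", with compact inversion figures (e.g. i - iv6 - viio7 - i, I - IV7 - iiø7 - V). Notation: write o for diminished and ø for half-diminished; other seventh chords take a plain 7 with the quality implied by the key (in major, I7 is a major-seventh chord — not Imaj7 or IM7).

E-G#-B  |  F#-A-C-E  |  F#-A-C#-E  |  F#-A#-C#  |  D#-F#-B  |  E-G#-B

I - iiø7 - ii7 - V/V - V6 - I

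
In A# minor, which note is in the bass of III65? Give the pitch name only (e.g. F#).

E#

III in A# minor has root C#; the chord is C#-E#-G#-B#.
The figure 65 means first inversion — the third is in the bass.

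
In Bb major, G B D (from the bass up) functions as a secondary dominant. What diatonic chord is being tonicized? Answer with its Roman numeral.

The chord is a major triad on G.
A dominant resolves down a perfect fifth: G → C. In Bb major, C is scale degree 2, i.e. ii.

ii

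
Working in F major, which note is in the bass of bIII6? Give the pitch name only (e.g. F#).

C

bIII in F major has root Ab; the chord is Ab-C-Eb.
The figure 6 means first inversion — the third is in the bass.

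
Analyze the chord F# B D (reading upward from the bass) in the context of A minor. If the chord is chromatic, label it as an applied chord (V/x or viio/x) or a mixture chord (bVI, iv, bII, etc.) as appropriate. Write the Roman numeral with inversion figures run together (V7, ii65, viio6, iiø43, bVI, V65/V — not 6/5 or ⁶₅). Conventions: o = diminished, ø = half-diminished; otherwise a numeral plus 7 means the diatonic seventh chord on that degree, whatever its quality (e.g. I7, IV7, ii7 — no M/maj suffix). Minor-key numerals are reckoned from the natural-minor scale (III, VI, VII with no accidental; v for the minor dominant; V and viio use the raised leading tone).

Stacked in thirds the chord is B-D-F#: a minor triad on B.
B is the second degree of A minor. This is the minor supertonic, borrowed from the parallel major (the Dorian ii).
With F# in the bass the chord is in second inversion, so the figured bass is 64.

ii64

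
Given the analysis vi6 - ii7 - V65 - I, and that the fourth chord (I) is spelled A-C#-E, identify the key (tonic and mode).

I is given as A-C#-E — a major triad with root A.
If A is scale degree 1 and the mode makes that degree carry a major triad, the tonic is A and the mode is major.

A major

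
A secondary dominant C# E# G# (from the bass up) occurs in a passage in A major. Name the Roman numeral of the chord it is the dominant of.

The chord is a major triad on C#.
A dominant resolves down a perfect fifth: C# → F#. In A major, F# is scale degree 6, i.e. vi.

vi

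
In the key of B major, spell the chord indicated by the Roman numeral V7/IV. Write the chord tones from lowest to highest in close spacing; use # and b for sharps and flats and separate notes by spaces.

V7/IV is a secondary dominant — the dominant seventh of IV. IV in B major is E, so the applied chord's root is B, a perfect fifth above.
Building a dominant seventh chord on B gives B-D#-F#-A.

B D# F# A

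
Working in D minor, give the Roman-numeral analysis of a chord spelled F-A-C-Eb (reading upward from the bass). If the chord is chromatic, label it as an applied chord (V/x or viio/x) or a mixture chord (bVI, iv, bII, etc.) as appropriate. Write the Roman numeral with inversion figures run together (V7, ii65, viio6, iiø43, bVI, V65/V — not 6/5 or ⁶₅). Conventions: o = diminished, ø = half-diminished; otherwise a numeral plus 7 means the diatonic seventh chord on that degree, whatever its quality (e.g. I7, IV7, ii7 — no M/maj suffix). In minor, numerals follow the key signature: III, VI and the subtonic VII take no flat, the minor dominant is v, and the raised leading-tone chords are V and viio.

V7/VI

Stacked in thirds the chord is F-A-C-Eb: a dominant seventh chord on F.
F is not a diatonic chord root with this quality in D minor, but it lies a perfect fifth above Bb (VI), so the chord functions as an applied dominant of VI.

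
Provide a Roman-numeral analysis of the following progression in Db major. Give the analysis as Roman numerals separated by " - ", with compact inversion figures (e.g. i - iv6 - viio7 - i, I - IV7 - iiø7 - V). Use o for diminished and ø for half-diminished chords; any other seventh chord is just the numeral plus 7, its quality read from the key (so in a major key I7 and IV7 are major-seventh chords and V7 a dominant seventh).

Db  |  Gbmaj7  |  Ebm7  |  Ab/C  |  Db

I - IV7 - ii7 - V6 - I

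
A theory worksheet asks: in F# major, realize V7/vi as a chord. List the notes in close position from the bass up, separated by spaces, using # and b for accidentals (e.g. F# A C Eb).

A# C## E# G#

The slash means an applied dominant: we want the dominant of vi. In F# major, vi is D# minor, and its dominant is built on A#.
Building a dominant seventh chord on A# gives A#-C##-E#-G#.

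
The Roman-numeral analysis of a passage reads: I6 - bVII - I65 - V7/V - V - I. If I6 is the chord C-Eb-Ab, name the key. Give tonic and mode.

I6 is given as C-Eb-Ab — a major triad with root Ab.
If Ab is scale degree 1 and the mode makes that degree carry a major triad, the tonic is Ab and the mode is major.

Ab major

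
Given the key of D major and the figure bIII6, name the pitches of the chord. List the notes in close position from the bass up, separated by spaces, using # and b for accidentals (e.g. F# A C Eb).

Scale degree 3 in D major is F#; lowering it a half step gives F. bIII6 is a major triad on the lowered third degree, borrowed from the parallel minor.
So the chord is F-A-C.
The figured bass 6 indicates first inversion, placing the third (A) in the bass: A-C-F.

A C F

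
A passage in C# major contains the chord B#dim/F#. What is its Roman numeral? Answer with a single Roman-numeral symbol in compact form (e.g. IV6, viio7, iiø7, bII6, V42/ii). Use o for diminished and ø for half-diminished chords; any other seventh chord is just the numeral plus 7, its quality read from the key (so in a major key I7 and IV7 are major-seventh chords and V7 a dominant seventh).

viio64

The pitches B#-D#-F# form a diminished triad rooted on B#.
In C# major, B# is the leading tone; the diatonic diminished triad there is viio.
With F# in the bass the chord is in second inversion, so the figured bass is 64.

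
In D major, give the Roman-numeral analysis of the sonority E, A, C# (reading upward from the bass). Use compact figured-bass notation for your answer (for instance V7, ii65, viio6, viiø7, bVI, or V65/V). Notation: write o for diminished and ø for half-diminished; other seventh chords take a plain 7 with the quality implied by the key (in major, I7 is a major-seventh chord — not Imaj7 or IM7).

V64

Stacked in thirds the chord is A-C#-E: a major triad on A.
In D major, A is the dominant; the diatonic major triad there is V.
With E in the bass the chord is in second inversion, so the figured bass is 64.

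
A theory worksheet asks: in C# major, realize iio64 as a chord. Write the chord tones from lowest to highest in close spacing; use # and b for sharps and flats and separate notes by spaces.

Scale degree 2 in C# major is D#; here the chord built on it is altered to a diminished triad. iio64 is the diminished supertonic triad, borrowed from the parallel minor.
So the chord is D#-F#-A, a diminished triad.
The figured bass 64 indicates second inversion, placing the fifth (A) in the bass: A-D#-F#.

A D# F#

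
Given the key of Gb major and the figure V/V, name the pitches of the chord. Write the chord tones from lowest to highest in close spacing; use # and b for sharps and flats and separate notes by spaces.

V/V is a secondary dominant — the dominant triad of V. V in Gb major is Db, so the applied chord's root is Ab, a perfect fifth above.
Building a major triad on Ab gives Ab-C-Eb.

Ab C Eb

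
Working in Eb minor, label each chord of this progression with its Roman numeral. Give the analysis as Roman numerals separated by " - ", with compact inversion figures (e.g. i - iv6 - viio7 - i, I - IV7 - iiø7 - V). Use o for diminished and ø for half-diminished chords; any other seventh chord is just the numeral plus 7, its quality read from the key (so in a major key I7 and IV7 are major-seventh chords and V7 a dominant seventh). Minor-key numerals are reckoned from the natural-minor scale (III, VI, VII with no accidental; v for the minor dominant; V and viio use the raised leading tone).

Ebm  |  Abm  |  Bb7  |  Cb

i - iv - V7 - VI

Ebm: root Eb is the tonic; minor triad there is i.
Abm: minor triad on Ab = scale degree 4 → iv.
Bb7: dominant seventh chord on Bb = scale degree 5 → V7.
Cb: major triad on Cb = scale degree 6 → VI.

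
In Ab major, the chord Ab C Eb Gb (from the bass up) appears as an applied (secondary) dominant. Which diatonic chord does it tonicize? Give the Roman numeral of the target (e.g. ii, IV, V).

IV

The chord is a dominant seventh chord on Ab.
A dominant resolves down a perfect fifth: Ab → Db. In Ab major, Db is scale degree 4, i.e. IV.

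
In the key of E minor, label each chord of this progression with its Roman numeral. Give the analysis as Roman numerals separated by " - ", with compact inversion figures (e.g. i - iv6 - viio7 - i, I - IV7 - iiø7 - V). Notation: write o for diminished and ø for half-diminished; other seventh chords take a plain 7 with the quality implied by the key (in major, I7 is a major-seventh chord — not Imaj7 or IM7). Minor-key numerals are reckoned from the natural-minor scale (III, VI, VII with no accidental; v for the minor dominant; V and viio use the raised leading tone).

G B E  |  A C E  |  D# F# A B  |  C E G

i6 - iv - V65 - VI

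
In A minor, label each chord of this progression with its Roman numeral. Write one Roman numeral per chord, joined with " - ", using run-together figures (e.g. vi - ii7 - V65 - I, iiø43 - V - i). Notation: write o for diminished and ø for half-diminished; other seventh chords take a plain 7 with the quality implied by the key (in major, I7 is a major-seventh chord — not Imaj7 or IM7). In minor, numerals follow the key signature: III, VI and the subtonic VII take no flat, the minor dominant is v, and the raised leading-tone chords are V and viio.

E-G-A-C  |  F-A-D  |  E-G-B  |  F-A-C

i43 - iv6 - v - VI

E-G-A-C has root A, degree 1 in A minor, so i43.
F-A-D: minor triad on D = scale degree 4 → iv6.
E-G-B: root E is the dominant; minor triad there is v.
F-A-C has root F, degree 6 in A minor, so VI.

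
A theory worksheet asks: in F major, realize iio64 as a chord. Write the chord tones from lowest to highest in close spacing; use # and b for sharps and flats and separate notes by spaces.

Db G Bb

iio64 is the diminished supertonic triad, borrowed from the parallel minor. In F major that root is G.
So the chord is G-Bb-Db.
The figured bass 64 indicates second inversion, placing the fifth (Db) in the bass: Db-G-Bb.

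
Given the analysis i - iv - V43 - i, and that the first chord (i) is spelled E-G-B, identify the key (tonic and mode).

E minor

i is given as E-G-B — a minor triad with root E.
If E is scale degree 1 and the mode makes that degree carry a minor triad, the tonic is E and the mode is minor.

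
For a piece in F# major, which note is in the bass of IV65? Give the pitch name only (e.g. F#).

IV in F# major has root B; the chord is B-D#-F#-A#.
The figure 65 means first inversion — the third is in the bass.

D#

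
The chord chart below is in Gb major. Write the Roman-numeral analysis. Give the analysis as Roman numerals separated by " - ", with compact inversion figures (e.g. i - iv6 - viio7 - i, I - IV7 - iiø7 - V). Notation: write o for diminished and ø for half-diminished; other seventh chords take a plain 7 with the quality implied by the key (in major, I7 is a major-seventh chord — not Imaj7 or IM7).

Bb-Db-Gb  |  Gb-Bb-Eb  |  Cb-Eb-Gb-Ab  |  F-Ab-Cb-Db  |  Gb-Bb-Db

I6 - vi6 - ii65 - V65 - I

Bb-Db-Gb: root Gb is the tonic; major triad there is I6.
Gb-Bb-Eb: root Eb is the submediant; minor triad there is vi6.
Cb-Eb-Gb-Ab: minor seventh chord on Ab = scale degree 2 → ii65.
F-Ab-Cb-Db: dominant seventh chord on Db = scale degree 5 → V65.
Gb-Bb-Db: major triad on Gb = scale degree 1 → I.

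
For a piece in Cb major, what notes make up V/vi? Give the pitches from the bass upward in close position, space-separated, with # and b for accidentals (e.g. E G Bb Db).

Eb G Bb

V/vi is a secondary dominant — the dominant triad of vi. vi in Cb major is Ab, so the applied chord's root is Eb, a perfect fifth above.
Building a major triad on Eb gives Eb-G-Bb.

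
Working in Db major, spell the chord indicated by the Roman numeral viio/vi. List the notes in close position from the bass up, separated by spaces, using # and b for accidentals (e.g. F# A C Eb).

A C Eb

The slash marks an applied leading-tone chord: viio of vi. In Db major, vi is Bb, so the leading tone to it is A, a half step below.
Building a diminished triad on A gives A-C-Eb.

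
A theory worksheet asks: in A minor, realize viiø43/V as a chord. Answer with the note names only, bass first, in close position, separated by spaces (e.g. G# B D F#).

The slash marks an applied leading-tone chord: viio of V. In A minor, V is E, so the leading tone to it is D#, a half step below.
Building a half-diminished seventh chord on D# gives D#-F#-A-C#.
With the 43 figure the chord is in second inversion; from the bass A upward in close position it reads A-C#-D#-F#.

A C# D# F#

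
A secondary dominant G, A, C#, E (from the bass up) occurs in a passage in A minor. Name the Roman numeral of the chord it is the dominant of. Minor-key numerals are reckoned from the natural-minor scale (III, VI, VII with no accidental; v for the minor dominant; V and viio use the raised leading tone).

The chord is a dominant seventh chord on A.
A dominant resolves down a perfect fifth: A → D. In A minor, D is scale degree 4, i.e. iv.

iv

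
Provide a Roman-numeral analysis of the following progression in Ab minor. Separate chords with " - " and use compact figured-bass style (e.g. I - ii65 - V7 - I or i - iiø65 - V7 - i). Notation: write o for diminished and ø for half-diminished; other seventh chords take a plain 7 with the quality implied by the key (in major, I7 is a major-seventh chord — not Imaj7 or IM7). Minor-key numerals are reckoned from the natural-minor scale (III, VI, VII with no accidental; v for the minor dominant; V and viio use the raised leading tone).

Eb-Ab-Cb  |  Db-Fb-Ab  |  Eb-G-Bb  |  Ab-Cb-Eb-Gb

i64 - iv - V - i7

Eb-Ab-Cb: root Ab is the tonic; minor triad there is i64.
Db-Fb-Ab: minor triad on Db = scale degree 4 → iv.
Eb-G-Bb: major triad on Eb = scale degree 5 → V.
Ab-Cb-Eb-Gb: minor seventh chord on Ab = scale degree 1 → i7.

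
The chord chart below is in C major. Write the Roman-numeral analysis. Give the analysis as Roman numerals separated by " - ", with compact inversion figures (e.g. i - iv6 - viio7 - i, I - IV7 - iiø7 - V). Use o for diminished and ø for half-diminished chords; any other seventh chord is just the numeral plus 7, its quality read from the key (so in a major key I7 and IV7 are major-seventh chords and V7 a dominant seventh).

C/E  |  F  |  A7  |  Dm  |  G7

I6 - IV - V7/ii - ii - V7

C/E: root C is the tonic; major triad there is I6.
F has root F, degree 4 in C major, so IV.
A7 is the secondary dominant of ii (dominant seventh chord on A): V7/ii.
Dm: minor triad on D = scale degree 2 → ii.
G7: dominant seventh chord on G = scale degree 5 → V7.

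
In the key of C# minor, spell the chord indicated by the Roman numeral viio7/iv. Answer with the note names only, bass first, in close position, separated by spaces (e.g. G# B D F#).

E# G# B D

The slash marks an applied leading-tone chord: viio of iv. In C# minor, iv is F#, so the leading tone to it is E#, a half step below.
Building a fully diminished seventh chord on E# gives E#-G#-B-D.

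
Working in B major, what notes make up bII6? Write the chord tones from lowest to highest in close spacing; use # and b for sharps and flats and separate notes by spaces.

E G C

bII6 is the Neapolitan sixth — a major triad on the lowered second degree, here in its customary first inversion. In B major that root is C.
So the chord is C-E-G.
With the 6 figure the chord is in first inversion; from the bass E upward in close position it reads E-G-C.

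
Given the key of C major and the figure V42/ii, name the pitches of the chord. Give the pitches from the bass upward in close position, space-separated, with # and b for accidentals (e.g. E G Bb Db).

G A C# E

V42/ii is a secondary dominant — the dominant seventh of ii. ii in C major is D, so the applied chord's root is A, a perfect fifth above.
Building a dominant seventh chord on A gives A-C#-E-G.
With the 42 figure the chord is in third inversion; from the bass G upward in close position it reads G-A-C#-E.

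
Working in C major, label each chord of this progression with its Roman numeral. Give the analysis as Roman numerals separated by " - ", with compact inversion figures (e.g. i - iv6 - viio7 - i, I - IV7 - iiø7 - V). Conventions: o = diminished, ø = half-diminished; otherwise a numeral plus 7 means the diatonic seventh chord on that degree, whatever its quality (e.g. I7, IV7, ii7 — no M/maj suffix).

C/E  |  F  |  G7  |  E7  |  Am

C/E: major triad on C = scale degree 1 → I6.
F: major triad on F = scale degree 4 → IV.
G7: dominant seventh chord on G = scale degree 5 → V7.
E7 is the secondary dominant of vi (dominant seventh chord on E): V7/vi.
Am: root A is the submediant; minor triad there is vi.

I6 - IV - V7 - V7/vi - vi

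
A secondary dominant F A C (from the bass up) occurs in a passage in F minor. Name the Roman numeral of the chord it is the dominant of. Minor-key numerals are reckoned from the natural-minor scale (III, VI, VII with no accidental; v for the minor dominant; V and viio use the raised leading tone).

iv

The chord is a major triad on F.
A dominant resolves down a perfect fifth: F → Bb. In F minor, Bb is scale degree 4, i.e. iv.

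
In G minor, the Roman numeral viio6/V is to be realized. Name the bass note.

E

The applied chord viio6/V is rooted on C#: C#-E-G.
The figure 6 means first inversion — the third is in the bass.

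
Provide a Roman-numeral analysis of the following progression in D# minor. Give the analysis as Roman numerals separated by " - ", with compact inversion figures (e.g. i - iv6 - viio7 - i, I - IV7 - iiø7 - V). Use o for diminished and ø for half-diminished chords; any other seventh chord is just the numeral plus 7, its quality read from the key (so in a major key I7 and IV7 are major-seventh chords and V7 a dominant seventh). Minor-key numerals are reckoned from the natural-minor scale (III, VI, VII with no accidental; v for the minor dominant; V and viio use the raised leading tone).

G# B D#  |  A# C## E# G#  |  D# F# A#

G#-B-D# has root G#, degree 4 in D# minor, so iv.
A#-C##-E#-G# has root A#, degree 5 in D# minor, so V7.
D#-F#-A#: root D# is the tonic; minor triad there is i.

iv - V7 - i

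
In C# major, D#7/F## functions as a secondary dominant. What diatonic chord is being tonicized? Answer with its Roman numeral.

The chord is a dominant seventh chord on D#.
A dominant resolves down a perfect fifth: D# → G#. In C# major, G# is scale degree 5, i.e. V.

V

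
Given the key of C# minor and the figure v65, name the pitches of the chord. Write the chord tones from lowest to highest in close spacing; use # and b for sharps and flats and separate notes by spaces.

B D# F# G#

In C# minor, scale degree 5 is G#, and the diatonic chord built there is a minor seventh chord.
Stacking thirds from G# gives G#-B-D#-F#.
With the 65 figure the chord is in first inversion; from the bass B upward in close position it reads B-D#-F#-G#.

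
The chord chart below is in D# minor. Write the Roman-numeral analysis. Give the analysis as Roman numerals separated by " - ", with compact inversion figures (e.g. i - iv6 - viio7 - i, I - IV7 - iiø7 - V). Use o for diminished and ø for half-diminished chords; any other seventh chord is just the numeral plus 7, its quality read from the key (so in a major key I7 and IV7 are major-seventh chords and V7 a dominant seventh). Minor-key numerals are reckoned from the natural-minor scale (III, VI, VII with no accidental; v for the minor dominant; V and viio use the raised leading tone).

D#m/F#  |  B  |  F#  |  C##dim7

i6 - VI - III - viio7

D#m/F#: root D# is the tonic; minor triad there is i6.
B: major triad on B = scale degree 6 → VI.
F#: root F# is the mediant; major triad there is III.
C##dim7 has root C##, degree 7 in D# minor, so viio7.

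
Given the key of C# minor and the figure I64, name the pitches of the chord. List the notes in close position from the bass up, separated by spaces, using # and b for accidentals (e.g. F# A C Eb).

G# C# E#

I64 is the major tonic (Picardy third), borrowed from the parallel major. In C# minor that root is C#.
So the chord is C#-E#-G#, a major triad.
The figured bass 64 indicates second inversion, placing the fifth (G#) in the bass: G#-C#-E#.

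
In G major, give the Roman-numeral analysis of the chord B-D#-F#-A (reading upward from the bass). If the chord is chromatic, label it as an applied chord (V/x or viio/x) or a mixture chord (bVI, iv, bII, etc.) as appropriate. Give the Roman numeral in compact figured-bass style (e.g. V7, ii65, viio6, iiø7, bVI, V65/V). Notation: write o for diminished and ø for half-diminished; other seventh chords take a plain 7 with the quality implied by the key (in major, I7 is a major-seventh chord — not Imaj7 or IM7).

V7/vi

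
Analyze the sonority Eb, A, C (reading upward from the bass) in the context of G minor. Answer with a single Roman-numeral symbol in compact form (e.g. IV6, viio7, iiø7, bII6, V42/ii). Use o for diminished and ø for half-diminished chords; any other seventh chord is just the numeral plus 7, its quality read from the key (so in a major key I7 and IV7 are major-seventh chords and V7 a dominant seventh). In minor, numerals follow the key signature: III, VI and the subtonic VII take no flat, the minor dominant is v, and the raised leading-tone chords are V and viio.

iio64

Stacked in thirds the chord is A-C-Eb: a diminished triad on A.
A is scale degree 2 in G minor, and a diminished triad on that degree is written iio.
With Eb in the bass the chord is in second inversion, so the figured bass is 64.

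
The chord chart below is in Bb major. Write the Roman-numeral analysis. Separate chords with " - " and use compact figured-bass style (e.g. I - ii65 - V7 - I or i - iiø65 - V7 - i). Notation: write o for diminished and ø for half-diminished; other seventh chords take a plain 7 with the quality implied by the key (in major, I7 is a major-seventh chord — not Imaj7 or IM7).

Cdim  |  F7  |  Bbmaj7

Cdim is non-diatonic — iio, a mixture chord from Bb minor.
F7: root F is the dominant; dominant seventh chord there is V7.
Bbmaj7: root Bb is the tonic; major seventh chord there is I7.

iio - V7 - I7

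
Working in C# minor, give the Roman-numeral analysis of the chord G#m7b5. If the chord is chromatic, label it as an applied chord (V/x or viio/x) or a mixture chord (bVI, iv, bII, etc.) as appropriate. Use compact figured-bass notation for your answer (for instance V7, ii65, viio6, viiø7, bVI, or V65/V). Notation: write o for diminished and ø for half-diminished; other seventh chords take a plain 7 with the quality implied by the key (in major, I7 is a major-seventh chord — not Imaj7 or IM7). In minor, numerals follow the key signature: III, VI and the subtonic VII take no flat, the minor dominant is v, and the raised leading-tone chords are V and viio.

viiø7/VI

The pitches G#-B-D-F# form a half-diminished seventh chord rooted on G#.
G# sits a half step below A (VI in C# minor); a diminished chord there is the applied leading-tone chord of VI.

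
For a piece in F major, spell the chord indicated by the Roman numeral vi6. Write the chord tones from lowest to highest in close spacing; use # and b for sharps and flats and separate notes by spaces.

F A D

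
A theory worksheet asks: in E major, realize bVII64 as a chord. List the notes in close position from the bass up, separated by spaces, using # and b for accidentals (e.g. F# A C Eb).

A D F#

bVII64 is a major triad on the lowered seventh degree (the subtonic), borrowed from the parallel minor. In E major that root is D.
So the chord is D-F#-A.
The figured bass 64 indicates second inversion, placing the fifth (A) in the bass: A-D-F#.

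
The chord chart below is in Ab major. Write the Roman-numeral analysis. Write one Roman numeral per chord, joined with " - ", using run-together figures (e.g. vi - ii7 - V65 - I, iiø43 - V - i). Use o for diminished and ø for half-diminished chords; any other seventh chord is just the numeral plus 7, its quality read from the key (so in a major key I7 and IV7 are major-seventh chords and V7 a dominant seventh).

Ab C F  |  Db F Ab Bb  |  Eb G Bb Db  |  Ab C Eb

Ab-C-F has root F, degree 6 in Ab major, so vi6.
Db-F-Ab-Bb: root Bb is the supertonic; minor seventh chord there is ii65.
Eb-G-Bb-Db: root Eb is the dominant; dominant seventh chord there is V7.
Ab-C-Eb: root Ab is the tonic; major triad there is I.

vi6 - ii65 - V7 - I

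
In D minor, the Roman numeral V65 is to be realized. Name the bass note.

V in D minor has root A; the chord is A-C#-E-G.
The figure 65 means first inversion — the third is in the bass.

C#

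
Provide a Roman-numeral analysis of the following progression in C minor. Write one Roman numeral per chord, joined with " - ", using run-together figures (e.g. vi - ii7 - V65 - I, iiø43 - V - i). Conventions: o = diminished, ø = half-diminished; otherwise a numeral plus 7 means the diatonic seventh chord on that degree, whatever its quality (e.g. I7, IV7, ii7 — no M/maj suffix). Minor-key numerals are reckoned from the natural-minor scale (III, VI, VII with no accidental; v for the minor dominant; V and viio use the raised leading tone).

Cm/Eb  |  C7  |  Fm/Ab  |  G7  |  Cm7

Cm/Eb: root C is the tonic; minor triad there is i6.
C7: chromatic; C is V of iv, so V7/iv.
Fm/Ab: minor triad on F = scale degree 4 → iv6.
G7: root G is the dominant; dominant seventh chord there is V7.
Cm7: root C is the tonic; minor seventh chord there is i7.

i6 - V7/iv - iv6 - V7 - i7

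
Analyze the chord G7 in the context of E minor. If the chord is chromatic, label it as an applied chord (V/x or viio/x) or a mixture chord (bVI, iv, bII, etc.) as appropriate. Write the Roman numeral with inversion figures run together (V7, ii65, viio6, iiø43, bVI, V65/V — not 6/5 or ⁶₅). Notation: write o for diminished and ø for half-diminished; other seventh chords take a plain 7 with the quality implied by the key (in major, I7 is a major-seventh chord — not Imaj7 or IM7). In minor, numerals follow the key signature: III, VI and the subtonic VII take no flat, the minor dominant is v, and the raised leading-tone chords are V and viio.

V7/VI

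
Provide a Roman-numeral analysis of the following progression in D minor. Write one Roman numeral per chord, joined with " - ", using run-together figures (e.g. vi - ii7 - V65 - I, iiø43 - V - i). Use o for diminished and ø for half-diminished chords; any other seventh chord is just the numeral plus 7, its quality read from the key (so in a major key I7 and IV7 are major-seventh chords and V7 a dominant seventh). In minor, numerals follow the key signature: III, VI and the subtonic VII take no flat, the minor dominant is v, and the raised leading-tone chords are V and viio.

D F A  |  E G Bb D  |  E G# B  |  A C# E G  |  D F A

i - iiø7 - V/V - V7 - i

D-F-A has root D, degree 1 in D minor, so i.
E-G-Bb-D has root E, degree 2 in D minor, so iiø7.
E-G#-B is the secondary dominant of V (major triad on E): V/V.
A-C#-E-G has root A, degree 5 in D minor, so V7.
D-F-A: root D is the tonic; minor triad there is i.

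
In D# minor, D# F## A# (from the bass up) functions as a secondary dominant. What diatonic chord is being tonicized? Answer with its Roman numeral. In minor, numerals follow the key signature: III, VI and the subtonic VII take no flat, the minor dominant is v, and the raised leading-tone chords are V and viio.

iv

The chord is a major triad on D#.
A dominant resolves down a perfect fifth: D# → G#. In D# minor, G# is scale degree 4, i.e. iv.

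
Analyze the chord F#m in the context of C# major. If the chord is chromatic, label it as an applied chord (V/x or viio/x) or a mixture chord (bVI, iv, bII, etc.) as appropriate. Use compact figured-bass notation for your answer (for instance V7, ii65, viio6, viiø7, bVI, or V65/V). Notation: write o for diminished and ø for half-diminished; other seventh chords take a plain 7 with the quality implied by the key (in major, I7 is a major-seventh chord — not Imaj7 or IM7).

The pitches F#-A-C# form a minor triad rooted on F#.
F# is the fourth degree of C# major. This is the minor subdominant, borrowed from the parallel minor.

iv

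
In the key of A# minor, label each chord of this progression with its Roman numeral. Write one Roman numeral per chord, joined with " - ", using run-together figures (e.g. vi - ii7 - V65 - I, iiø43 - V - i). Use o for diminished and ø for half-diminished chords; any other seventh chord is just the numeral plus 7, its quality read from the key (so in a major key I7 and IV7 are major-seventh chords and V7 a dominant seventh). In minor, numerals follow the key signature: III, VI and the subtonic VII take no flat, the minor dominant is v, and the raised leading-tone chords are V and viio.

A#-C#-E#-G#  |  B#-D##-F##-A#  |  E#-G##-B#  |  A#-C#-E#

i7 - V7/V - V - i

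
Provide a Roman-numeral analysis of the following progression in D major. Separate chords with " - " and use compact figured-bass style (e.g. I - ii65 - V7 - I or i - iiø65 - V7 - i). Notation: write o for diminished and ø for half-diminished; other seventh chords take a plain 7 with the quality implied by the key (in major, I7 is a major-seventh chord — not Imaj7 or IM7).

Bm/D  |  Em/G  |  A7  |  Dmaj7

vi6 - ii6 - V7 - I7

Bm/D: minor triad on B = scale degree 6 → vi6.
Em/G: root E is the supertonic; minor triad there is ii6.
A7 has root A, degree 5 in D major, so V7.
Dmaj7: major seventh chord on D = scale degree 1 → I7.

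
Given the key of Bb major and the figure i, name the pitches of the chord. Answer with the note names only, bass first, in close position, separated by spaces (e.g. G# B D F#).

i is the minor tonic, borrowed from the parallel minor. In Bb major that root is Bb.
So the chord is Bb-Db-F, a minor triad.

Bb Db F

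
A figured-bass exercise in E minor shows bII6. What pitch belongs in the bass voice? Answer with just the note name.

bII in E minor has root F; the chord is F-A-C.
The figure 6 means first inversion — the third is in the bass.

A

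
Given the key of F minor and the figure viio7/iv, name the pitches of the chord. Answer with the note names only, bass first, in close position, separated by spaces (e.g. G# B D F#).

The slash marks an applied leading-tone chord: viio of iv. In F minor, iv is Bb, so the leading tone to it is A, a half step below.
Building a fully diminished seventh chord on A gives A-C-Eb-Gb.

A C Eb Gb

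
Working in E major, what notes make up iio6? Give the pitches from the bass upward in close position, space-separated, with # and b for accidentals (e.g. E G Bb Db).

A C F#

iio6 is the diminished supertonic triad, borrowed from the parallel minor. In E major that root is F#.
So the chord is F#-A-C.
The figured bass 6 indicates first inversion, placing the third (A) in the bass: A-C-F#.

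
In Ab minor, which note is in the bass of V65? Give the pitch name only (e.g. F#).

V in Ab minor has root Eb; the chord is Eb-G-Bb-Db.
The figure 65 means first inversion — the third is in the bass.

G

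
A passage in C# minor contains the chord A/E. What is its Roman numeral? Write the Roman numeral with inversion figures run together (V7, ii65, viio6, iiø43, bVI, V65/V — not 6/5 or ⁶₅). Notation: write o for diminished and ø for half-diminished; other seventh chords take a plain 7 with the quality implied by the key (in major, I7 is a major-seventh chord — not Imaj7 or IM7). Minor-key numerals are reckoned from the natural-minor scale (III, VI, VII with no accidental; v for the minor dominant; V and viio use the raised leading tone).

Stacked in thirds the chord is A-C#-E: a major triad on A.
A is scale degree 6 in C# minor, and a major triad on that degree is written VI.
With E in the bass the chord is in second inversion, so the figured bass is 64.

VI64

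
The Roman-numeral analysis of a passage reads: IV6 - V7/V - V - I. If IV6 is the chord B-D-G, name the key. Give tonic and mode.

D major

IV6 is given as B-D-G — a major triad with root G.
Counting down 3 scale steps from G places the tonic on D; a major triad on degree 4 is diatonic only in major.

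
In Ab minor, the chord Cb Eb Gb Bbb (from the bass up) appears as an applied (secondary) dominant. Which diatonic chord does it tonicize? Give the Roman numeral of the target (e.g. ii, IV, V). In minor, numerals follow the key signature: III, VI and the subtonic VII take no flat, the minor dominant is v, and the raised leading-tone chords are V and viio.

The chord is a dominant seventh chord on Cb.
A dominant resolves down a perfect fifth: Cb → Fb. In Ab minor, Fb is scale degree 6, i.e. VI.

VI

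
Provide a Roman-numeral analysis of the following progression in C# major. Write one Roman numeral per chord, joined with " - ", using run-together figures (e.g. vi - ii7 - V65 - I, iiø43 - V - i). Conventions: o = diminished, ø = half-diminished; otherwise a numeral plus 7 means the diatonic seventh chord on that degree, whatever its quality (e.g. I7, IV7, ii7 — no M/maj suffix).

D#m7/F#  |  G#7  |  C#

D#m7/F# has root D#, degree 2 in C# major, so ii65.
G#7: dominant seventh chord on G# = scale degree 5 → V7.
C#: major triad on C# = scale degree 1 → I.

ii65 - V7 - I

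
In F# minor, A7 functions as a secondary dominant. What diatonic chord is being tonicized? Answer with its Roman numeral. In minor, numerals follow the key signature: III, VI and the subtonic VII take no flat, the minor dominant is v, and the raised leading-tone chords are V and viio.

The chord is a dominant seventh chord on A.
A dominant resolves down a perfect fifth: A → D. In F# minor, D is scale degree 6, i.e. VI.

VI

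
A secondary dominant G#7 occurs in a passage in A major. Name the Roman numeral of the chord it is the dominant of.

iii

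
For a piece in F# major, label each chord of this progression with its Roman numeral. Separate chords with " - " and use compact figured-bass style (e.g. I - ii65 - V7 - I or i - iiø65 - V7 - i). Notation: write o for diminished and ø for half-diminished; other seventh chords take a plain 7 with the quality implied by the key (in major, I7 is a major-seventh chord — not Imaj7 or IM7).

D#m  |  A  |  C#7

vi - bIII - V7

D#m: root D# is the submediant; minor triad there is vi.
A: A with this quality isn't in the key; it's bIII, borrowed from the parallel minor.
C#7: root C# is the dominant; dominant seventh chord there is V7.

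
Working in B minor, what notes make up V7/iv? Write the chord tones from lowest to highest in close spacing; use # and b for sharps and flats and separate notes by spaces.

V7/iv is a secondary dominant — the dominant seventh of iv. iv in B minor is E, so the applied chord's root is B, a perfect fifth above.
Building a dominant seventh chord on B gives B-D#-F#-A.

B D# F# A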